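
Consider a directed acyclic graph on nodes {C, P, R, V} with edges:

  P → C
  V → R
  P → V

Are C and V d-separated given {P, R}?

There is one path between C and V:
Path 1: C ← P → V
  P is a fork here and P is conditioned on, so the path is blocked at P.
Since every path is blocked, d-separation holds.

Yes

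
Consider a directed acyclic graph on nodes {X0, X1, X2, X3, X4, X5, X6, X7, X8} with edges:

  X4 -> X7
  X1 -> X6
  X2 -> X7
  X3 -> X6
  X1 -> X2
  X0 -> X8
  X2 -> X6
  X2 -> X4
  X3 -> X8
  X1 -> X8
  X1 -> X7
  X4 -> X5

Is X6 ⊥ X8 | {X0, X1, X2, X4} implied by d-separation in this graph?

No — X6 and X8 are not d-separated given {X0, X1, X2, X4}.

We examine all 5 paths between X6 and X8:
Path 1: X6 ← X3 → X8
  X3 is a fork and X3 is not conditioned on — no node blocks this path, so it is active.
Path 2: X6 ← X1 → X8
  X1 is a fork here and X1 is conditioned on, so the path is blocked at X1.
Path 3: X6 ← X2 → X4 → X7 ← X1 → X8
  X2 is a fork here and X2 is conditioned on, so the path is blocked at X2.
Path 4: X6 ← X2 ← X1 → X8
  X2 is a chain here and X2 is conditioned on, so the path is blocked at X2.
Path 5: X6 ← X2 → X7 ← X1 → X8
  X2 is a fork here and X2 is conditioned on, so the path is blocked at X2.
At least one path is unblocked, so d-separation fails.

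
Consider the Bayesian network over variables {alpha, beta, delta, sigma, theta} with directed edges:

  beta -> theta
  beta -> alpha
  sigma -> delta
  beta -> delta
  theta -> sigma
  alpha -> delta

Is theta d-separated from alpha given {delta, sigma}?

No

We examine all 4 paths between theta and alpha:
Path 1: theta → sigma → delta ← alpha
  sigma is a chain here and sigma is conditioned on, so the path is blocked at sigma.
Path 2: theta → sigma → delta ← beta → alpha
  sigma is a chain here and sigma is conditioned on, so the path is blocked at sigma.
Path 3: theta ← beta → alpha
  beta is a fork and beta is not conditioned on — no node blocks this path, so it is active.
Path 4: theta ← beta → delta ← alpha
  beta is a fork and beta is not conditioned on; delta is a collider and delta is conditioned on, which opens it — no node blocks this path, so it is active.
Because an active path exists, theta and alpha are not d-separated.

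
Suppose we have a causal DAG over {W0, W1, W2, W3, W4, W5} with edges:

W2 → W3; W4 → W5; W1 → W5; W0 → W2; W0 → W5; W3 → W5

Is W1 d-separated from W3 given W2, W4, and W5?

No

There are 2 undirected paths between W1 and W3; checking each against the conditioning set {W2, W4, W5}:
Path 1: W1 → W5 ← W0 → W2 → W3
  W2 is a chain here and W2 is conditioned on, so the path is blocked at W2.
Path 2: W1 → W5 ← W3
  W5 is a collider and W5 is conditioned on, which opens it — no node blocks this path, so it is active.
At least one path is unblocked, so d-separation fails.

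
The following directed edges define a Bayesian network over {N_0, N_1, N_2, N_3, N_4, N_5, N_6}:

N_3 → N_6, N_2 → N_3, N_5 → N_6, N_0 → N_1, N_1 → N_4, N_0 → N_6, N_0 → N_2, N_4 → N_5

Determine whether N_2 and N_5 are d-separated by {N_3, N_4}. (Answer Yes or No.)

Yes

Enumerating the 4 paths from N_2 to N_5 and testing each for blocking by {N_3, N_4}:
Path 1: N_2 → N_3 → N_6 ← N_0 → N_1 → N_4 → N_5
  N_3 is a chain here and N_3 is conditioned on, so the path is blocked at N_3.
Path 2: N_2 → N_3 → N_6 ← N_5
  N_3 is a chain here and N_3 is conditioned on, so the path is blocked at N_3.
Path 3: N_2 ← N_0 → N_6 ← N_5
  N_6 is a collider here and neither N_6 nor any of its descendants is conditioned on, so the collider stays closed — the path is blocked at N_6.
Path 4: N_2 ← N_0 → N_1 → N_4 → N_5
  N_4 is a chain here and N_4 is conditioned on, so the path is blocked at N_4.
Since every path is blocked, d-separation holds.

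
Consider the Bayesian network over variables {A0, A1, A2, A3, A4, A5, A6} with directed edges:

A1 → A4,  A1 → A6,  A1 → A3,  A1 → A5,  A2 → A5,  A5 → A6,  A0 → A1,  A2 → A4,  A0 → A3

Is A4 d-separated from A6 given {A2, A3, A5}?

There are 4 undirected paths between A4 and A6; checking each against the conditioning set {A2, A3, A5}:
Path 1: A4 ← A2 → A5 → A6
  A2 is a fork here and A2 is conditioned on, so the path is blocked at A2.
Path 2: A4 ← A2 → A5 ← A1 → A6
  A2 is a fork here and A2 is conditioned on, so the path is blocked at A2.
Path 3: A4 ← A1 → A6
  A1 is a fork and A1 is not conditioned on — no node blocks this path, so it is active.
Path 4: A4 ← A1 → A5 → A6
  A5 is a chain here and A5 is conditioned on, so the path is blocked at A5.
At least one path is unblocked, so d-separation fails.

No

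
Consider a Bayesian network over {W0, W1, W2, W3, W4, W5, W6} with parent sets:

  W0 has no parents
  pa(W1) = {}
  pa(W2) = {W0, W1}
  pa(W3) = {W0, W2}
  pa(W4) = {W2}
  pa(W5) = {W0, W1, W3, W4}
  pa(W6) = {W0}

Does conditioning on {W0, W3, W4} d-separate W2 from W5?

There are 6 undirected paths between W2 and W5; checking each against the conditioning set {W0, W3, W4}:
  1. W2 ← W0 → W3 → W5 — W0:fork[blocks]; W3:chain[blocks] ⇒ blocked
  2. W2 ← W0 → W5 — W0:fork[blocks] ⇒ blocked
  3. W2 → W3 ← W0 → W5 — W3:collider[open]; W0:fork[blocks] ⇒ blocked
  4. W2 → W3 → W5 — W3:chain[blocks] ⇒ blocked
  5. W2 → W4 → W5 — W4:chain[blocks] ⇒ blocked
  6. W2 ← W1 → W5 — W1:fork[open] ⇒ active
Because an active path exists, W2 and W5 are not d-separated.

No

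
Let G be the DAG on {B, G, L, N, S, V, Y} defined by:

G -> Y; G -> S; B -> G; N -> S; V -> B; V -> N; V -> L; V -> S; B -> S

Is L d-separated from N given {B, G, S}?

Enumerating the 4 paths from L to N and testing each for blocking by {B, G, S}:
  1. L ← V → N — V:fork[open] ⇒ active
  2. L ← V → S ← N — V:fork[open]; S:collider[open] ⇒ active
  3. L ← V → B → G → S ← N — V:fork[open]; B:chain[blocks]; G:chain[blocks]; S:collider[open] ⇒ blocked
  4. L ← V → B → S ← N — V:fork[open]; B:chain[blocks]; S:collider[open] ⇒ blocked
Since the path L ← V → N is active, L and N are not d-separated given {B, G, S}.

No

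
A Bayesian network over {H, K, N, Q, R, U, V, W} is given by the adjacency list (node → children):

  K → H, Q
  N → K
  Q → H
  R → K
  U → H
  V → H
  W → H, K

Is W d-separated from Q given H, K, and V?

No

There are 4 undirected paths between W and Q; checking each against the conditioning set {H, K, V}:
  1. W → K → H ← Q — K:chain[blocks]; H:collider[open] ⇒ blocked
  2. W → K → Q — K:chain[blocks] ⇒ blocked
  3. W → H ← K → Q — H:collider[open]; K:fork[blocks] ⇒ blocked
  4. W → H ← Q — H:collider[open] ⇒ active
Since the path W → H ← Q is active, W and Q are not d-separated given {H, K, V}.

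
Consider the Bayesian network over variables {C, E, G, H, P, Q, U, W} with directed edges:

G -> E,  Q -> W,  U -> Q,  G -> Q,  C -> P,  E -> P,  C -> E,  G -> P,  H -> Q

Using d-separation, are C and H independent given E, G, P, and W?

Yes — C and H are d-separated given {E, G, P, W}.

Enumerating the 4 paths from C to H and testing each for blocking by {E, G, P, W}:
Path 1: C → E ← G → Q ← H
  G is a fork here and G is conditioned on, so the path is blocked at G.
Path 2: C → E → P ← G → Q ← H
  E is a chain here and E is conditioned on, so the path is blocked at E.
Path 3: C → P ← G → Q ← H
  G is a fork here and G is conditioned on, so the path is blocked at G.
Path 4: C → P ← E ← G → Q ← H
  E is a chain here and E is conditioned on, so the path is blocked at E.
All paths are blocked; C ⊥ H | {E, G, P, W} holds.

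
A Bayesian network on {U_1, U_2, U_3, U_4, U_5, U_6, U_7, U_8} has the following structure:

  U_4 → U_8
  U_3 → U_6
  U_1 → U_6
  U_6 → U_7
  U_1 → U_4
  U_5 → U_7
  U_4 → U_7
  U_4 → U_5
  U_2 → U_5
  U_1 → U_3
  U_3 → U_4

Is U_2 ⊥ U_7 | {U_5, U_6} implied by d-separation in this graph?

We examine all 6 paths between U_2 and U_7:
  1. U_2 → U_5 → U_7 — U_5:chain[blocks] ⇒ blocked
  2. U_2 → U_5 ← U_4 ← U_1 → U_3 → U_6 → U_7 — U_5:collider[open]; U_4:chain[open]; U_1:fork[open]; U_3:chain[open]; U_6:chain[blocks] ⇒ blocked
  3. U_2 → U_5 ← U_4 ← U_1 → U_6 → U_7 — U_5:collider[open]; U_4:chain[open]; U_1:fork[open]; U_6:chain[blocks] ⇒ blocked
  4. U_2 → U_5 ← U_4 ← U_3 ← U_1 → U_6 → U_7 — U_5:collider[open]; U_4:chain[open]; U_3:chain[open]; U_1:fork[open]; U_6:chain[blocks] ⇒ blocked
  5. U_2 → U_5 ← U_4 ← U_3 → U_6 → U_7 — U_5:collider[open]; U_4:chain[open]; U_3:fork[open]; U_6:chain[blocks] ⇒ blocked
  6. U_2 → U_5 ← U_4 → U_7 — U_5:collider[open]; U_4:fork[open] ⇒ active
Because an active path exists, U_2 and U_7 are not d-separated.

No — U_2 and U_7 are not d-separated given {U_5, U_6}.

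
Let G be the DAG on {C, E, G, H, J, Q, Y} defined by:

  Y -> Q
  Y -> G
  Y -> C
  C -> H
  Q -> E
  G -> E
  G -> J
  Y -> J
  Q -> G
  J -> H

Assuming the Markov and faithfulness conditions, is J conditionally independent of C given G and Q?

There are 5 undirected paths between J and C; checking each against the conditioning set {G, Q}:
  1. J ← Y → C — Y:fork[open] ⇒ active
  2. J → H ← C — H:collider[blocks] ⇒ blocked
  3. J ← G ← Y → C — G:chain[blocks]; Y:fork[open] ⇒ blocked
  4. J ← G → E ← Q ← Y → C — G:fork[blocks]; E:collider[blocks]; Q:chain[blocks]; Y:fork[open] ⇒ blocked
  5. J ← G ← Q ← Y → C — G:chain[blocks]; Q:chain[blocks]; Y:fork[open] ⇒ blocked
Since the path J ← Y → C is active, J and C are not d-separated given {G, Q}.

No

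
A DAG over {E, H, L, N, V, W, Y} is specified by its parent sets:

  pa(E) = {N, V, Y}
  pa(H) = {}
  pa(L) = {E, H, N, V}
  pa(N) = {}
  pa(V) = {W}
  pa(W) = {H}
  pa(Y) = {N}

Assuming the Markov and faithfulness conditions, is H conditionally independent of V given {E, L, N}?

No — H and V are not d-separated given {E, L, N}.

5 paths connect H and V; each must be blocked for d-separation to hold:
Path 1: H → W → V
  W is a chain and W is not conditioned on — no node blocks this path, so it is active.
Path 2: H → L ← V
  L is a collider and L is conditioned on, which opens it — no node blocks this path, so it is active.
Path 3: H → L ← E ← V
  E is a chain here and E is conditioned on, so the path is blocked at E.
Path 4: H → L ← N → Y → E ← V
  N is a fork here and N is conditioned on, so the path is blocked at N.
Path 5: H → L ← N → E ← V
  N is a fork here and N is conditioned on, so the path is blocked at N.
Since the path H → W → V is active, H and V are not d-separated given {E, L, N}.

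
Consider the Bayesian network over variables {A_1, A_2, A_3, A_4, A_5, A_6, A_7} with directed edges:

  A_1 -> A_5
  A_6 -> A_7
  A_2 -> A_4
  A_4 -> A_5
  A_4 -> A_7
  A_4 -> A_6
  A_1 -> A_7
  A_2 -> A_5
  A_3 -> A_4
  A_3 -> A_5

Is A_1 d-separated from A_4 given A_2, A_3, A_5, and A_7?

There are 5 undirected paths between A_1 and A_4; checking each against the conditioning set {A_2, A_3, A_5, A_7}:
Path 1: A_1 → A_7 ← A_4
  A_7 is a collider and A_7 is conditioned on, which opens it — no node blocks this path, so it is active.
Path 2: A_1 → A_7 ← A_6 ← A_4
  A_7 is a collider and A_7 is conditioned on, which opens it; A_6 is a chain and A_6 is not conditioned on — no node blocks this path, so it is active.
Path 3: A_1 → A_5 ← A_2 → A_4
  A_2 is a fork here and A_2 is conditioned on, so the path is blocked at A_2.
Path 4: A_1 → A_5 ← A_4
  A_5 is a collider and A_5 is conditioned on, which opens it — no node blocks this path, so it is active.
Path 5: A_1 → A_5 ← A_3 → A_4
  A_3 is a fork here and A_3 is conditioned on, so the path is blocked at A_3.
Because an active path exists, A_1 and A_4 are not d-separated.

No — A_1 and A_4 are not d-separated given {A_2, A_3, A_5, A_7}.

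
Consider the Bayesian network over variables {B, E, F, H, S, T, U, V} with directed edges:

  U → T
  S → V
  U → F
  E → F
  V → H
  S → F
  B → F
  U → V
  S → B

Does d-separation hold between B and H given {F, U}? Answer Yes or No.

No — B and H are not d-separated given {F, U}.

Enumerating the 4 paths from B to H and testing each for blocking by {F, U}:
  1. B ← S → V → H — S:fork[open]; V:chain[open] ⇒ active
  2. B ← S → F ← U → V → H — S:fork[open]; F:collider[open]; U:fork[blocks]; V:chain[open] ⇒ blocked
  3. B → F ← U → V → H — F:collider[open]; U:fork[blocks]; V:chain[open] ⇒ blocked
  4. B → F ← S → V → H — F:collider[open]; S:fork[open]; V:chain[open] ⇒ active
At least one path is unblocked, so d-separation fails.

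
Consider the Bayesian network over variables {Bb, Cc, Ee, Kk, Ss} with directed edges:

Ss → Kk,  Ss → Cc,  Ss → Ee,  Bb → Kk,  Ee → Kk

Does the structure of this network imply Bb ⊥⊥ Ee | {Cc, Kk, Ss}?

No

There are 2 undirected paths between Bb and Ee; checking each against the conditioning set {Cc, Kk, Ss}:
  1. Bb → Kk ← Ss → Ee — Kk:collider[open]; Ss:fork[blocks] ⇒ blocked
  2. Bb → Kk ← Ee — Kk:collider[open] ⇒ active
At least one path is unblocked, so d-separation fails.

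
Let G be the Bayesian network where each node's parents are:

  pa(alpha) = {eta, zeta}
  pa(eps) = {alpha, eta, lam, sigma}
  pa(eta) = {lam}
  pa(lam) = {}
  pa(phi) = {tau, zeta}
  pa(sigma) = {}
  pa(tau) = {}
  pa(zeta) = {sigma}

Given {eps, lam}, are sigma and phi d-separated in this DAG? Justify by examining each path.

We examine all 4 paths between sigma and phi:
Path 1: sigma → eps ← eta → alpha ← zeta → phi
  eps is a collider and eps is conditioned on, which opens it; eta is a fork and eta is not conditioned on; alpha is a collider and its descendant eps is conditioned on, which opens it; zeta is a fork and zeta is not conditioned on — no node blocks this path, so it is active.
Path 2: sigma → eps ← lam → eta → alpha ← zeta → phi
  lam is a fork here and lam is conditioned on, so the path is blocked at lam.
Path 3: sigma → eps ← alpha ← zeta → phi
  eps is a collider and eps is conditioned on, which opens it; alpha is a chain and alpha is not conditioned on; zeta is a fork and zeta is not conditioned on — no node blocks this path, so it is active.
Path 4: sigma → zeta → phi
  zeta is a chain and zeta is not conditioned on — no node blocks this path, so it is active.
Since the path sigma → eps ← eta → alpha ← zeta → phi is active, sigma and phi are not d-separated given {eps, lam}.

No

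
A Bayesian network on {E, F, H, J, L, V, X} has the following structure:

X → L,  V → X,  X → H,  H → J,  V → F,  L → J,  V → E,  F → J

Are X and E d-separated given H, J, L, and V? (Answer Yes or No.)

Yes

We examine all 3 paths between X and E:
  1. X → L → J ← F ← V → E — L:chain[blocks]; J:collider[open]; F:chain[open]; V:fork[blocks] ⇒ blocked
  2. X ← V → E — V:fork[blocks] ⇒ blocked
  3. X → H → J ← F ← V → E — H:chain[blocks]; J:collider[open]; F:chain[open]; V:fork[blocks] ⇒ blocked
All paths are blocked; X ⊥ E | {H, J, L, V} holds.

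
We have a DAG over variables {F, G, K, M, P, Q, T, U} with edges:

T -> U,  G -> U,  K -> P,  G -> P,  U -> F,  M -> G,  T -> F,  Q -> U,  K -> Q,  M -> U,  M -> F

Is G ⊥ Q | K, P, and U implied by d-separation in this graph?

5 paths connect G and Q; each must be blocked for d-separation to hold:
Path 1: G → P ← K → Q
  K is a fork here and K is conditioned on, so the path is blocked at K.
Path 2: G ← M → U ← Q
  M is a fork and M is not conditioned on; U is a collider and U is conditioned on, which opens it — no node blocks this path, so it is active.
Path 3: G ← M → F ← T → U ← Q
  F is a collider here and neither F nor any of its descendants is conditioned on, so the collider stays closed — the path is blocked at F.
Path 4: G ← M → F ← U ← Q
  F is a collider here and neither F nor any of its descendants is conditioned on, so the collider stays closed — the path is blocked at F.
Path 5: G → U ← Q
  U is a collider and U is conditioned on, which opens it — no node blocks this path, so it is active.
Because an active path exists, G and Q are not d-separated.

No — G and Q are not d-separated given {K, P, U}.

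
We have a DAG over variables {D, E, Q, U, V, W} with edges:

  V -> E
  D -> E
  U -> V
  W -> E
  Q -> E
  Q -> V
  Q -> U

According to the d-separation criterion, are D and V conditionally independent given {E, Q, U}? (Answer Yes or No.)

No — D and V are not d-separated given {E, Q, U}.

There are 3 undirected paths between D and V; checking each against the conditioning set {E, Q, U}:
Path 1: D → E ← Q → U → V
  Q is a fork here and Q is conditioned on, so the path is blocked at Q.
Path 2: D → E ← Q → V
  Q is a fork here and Q is conditioned on, so the path is blocked at Q.
Path 3: D → E ← V
  E is a collider and E is conditioned on, which opens it — no node blocks this path, so it is active.
At least one path is unblocked, so d-separation fails.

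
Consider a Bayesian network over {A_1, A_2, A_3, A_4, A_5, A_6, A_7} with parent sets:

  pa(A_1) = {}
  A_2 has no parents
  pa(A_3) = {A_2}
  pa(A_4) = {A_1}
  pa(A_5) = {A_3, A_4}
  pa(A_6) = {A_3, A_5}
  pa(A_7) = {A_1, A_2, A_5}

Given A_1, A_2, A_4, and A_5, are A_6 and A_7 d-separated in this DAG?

There are 6 undirected paths between A_6 and A_7; checking each against the conditioning set {A_1, A_2, A_4, A_5}:
Path 1: A_6 ← A_5 ← A_3 ← A_2 → A_7
  A_5 is a chain here and A_5 is conditioned on, so the path is blocked at A_5.
Path 2: A_6 ← A_5 ← A_4 ← A_1 → A_7
  A_5 is a chain here and A_5 is conditioned on, so the path is blocked at A_5.
Path 3: A_6 ← A_5 → A_7
  A_5 is a fork here and A_5 is conditioned on, so the path is blocked at A_5.
Path 4: A_6 ← A_3 → A_5 ← A_4 ← A_1 → A_7
  A_4 is a chain here and A_4 is conditioned on, so the path is blocked at A_4.
Path 5: A_6 ← A_3 → A_5 → A_7
  A_5 is a chain here and A_5 is conditioned on, so the path is blocked at A_5.
Path 6: A_6 ← A_3 ← A_2 → A_7
  A_2 is a fork here and A_2 is conditioned on, so the path is blocked at A_2.
All paths are blocked; A_6 ⊥ A_7 | {A_1, A_2, A_4, A_5} holds.

Yes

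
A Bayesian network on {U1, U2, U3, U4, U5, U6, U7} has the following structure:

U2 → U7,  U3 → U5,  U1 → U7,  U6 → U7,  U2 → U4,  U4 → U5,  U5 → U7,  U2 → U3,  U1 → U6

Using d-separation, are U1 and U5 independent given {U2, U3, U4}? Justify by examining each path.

Yes — U1 and U5 are d-separated given {U2, U3, U4}.

Enumerating the 6 paths from U1 to U5 and testing each for blocking by {U2, U3, U4}:
  1. U1 → U6 → U7 ← U2 → U4 → U5 — U6:chain[open]; U7:collider[blocks]; U2:fork[blocks]; U4:chain[blocks] ⇒ blocked
  2. U1 → U6 → U7 ← U2 → U3 → U5 — U6:chain[open]; U7:collider[blocks]; U2:fork[blocks]; U3:chain[blocks] ⇒ blocked
  3. U1 → U6 → U7 ← U5 — U6:chain[open]; U7:collider[blocks] ⇒ blocked
  4. U1 → U7 ← U2 → U4 → U5 — U7:collider[blocks]; U2:fork[blocks]; U4:chain[blocks] ⇒ blocked
  5. U1 → U7 ← U2 → U3 → U5 — U7:collider[blocks]; U2:fork[blocks]; U3:chain[blocks] ⇒ blocked
  6. U1 → U7 ← U5 — U7:collider[blocks] ⇒ blocked
Every path is blocked, so U1 and U5 are d-separated given {U2, U3, U4}.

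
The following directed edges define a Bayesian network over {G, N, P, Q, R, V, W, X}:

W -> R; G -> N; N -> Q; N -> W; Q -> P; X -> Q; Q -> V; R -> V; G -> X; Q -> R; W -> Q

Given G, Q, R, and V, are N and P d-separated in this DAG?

We examine all 5 paths between N and P:
Path 1: N → W → R ← Q → P
  Q is a fork here and Q is conditioned on, so the path is blocked at Q.
Path 2: N → W → R → V ← Q → P
  R is a chain here and R is conditioned on, so the path is blocked at R.
Path 3: N → W → Q → P
  Q is a chain here and Q is conditioned on, so the path is blocked at Q.
Path 4: N → Q → P
  Q is a chain here and Q is conditioned on, so the path is blocked at Q.
Path 5: N ← G → X → Q → P
  G is a fork here and G is conditioned on, so the path is blocked at G.
Every path is blocked, so N and P are d-separated given {G, Q, R, V}.

Yes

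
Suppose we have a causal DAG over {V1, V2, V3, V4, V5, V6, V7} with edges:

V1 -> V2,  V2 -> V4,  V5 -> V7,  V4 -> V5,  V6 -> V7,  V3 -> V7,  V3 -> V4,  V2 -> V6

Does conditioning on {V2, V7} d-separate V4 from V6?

No — V4 and V6 are not d-separated given {V2, V7}.

Enumerating the 3 paths from V4 to V6 and testing each for blocking by {V2, V7}:
Path 1: V4 ← V3 → V7 ← V6
  V3 is a fork and V3 is not conditioned on; V7 is a collider and V7 is conditioned on, which opens it — no node blocks this path, so it is active.
Path 2: V4 ← V2 → V6
  V2 is a fork here and V2 is conditioned on, so the path is blocked at V2.
Path 3: V4 → V5 → V7 ← V6
  V5 is a chain and V5 is not conditioned on; V7 is a collider and V7 is conditioned on, which opens it — no node blocks this path, so it is active.
Since the path V4 ← V3 → V7 ← V6 is active, V4 and V6 are not d-separated given {V2, V7}.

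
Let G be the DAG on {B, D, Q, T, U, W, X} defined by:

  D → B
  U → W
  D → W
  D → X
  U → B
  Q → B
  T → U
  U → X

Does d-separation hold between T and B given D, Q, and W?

No — T and B are not d-separated given {D, Q, W}.

3 paths connect T and B; each must be blocked for d-separation to hold:
Path 1: T → U → X ← D → B
  X is a collider here and neither X nor any of its descendants is conditioned on, so the collider stays closed — the path is blocked at X.
Path 2: T → U → W ← D → B
  D is a fork here and D is conditioned on, so the path is blocked at D.
Path 3: T → U → B
  U is a chain and U is not conditioned on — no node blocks this path, so it is active.
At least one path is unblocked, so d-separation fails.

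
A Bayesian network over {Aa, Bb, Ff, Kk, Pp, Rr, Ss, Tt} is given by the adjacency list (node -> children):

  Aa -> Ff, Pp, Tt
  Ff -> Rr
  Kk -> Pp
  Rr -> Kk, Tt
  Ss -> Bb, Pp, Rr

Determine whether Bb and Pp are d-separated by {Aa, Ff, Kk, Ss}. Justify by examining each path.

Yes

There are 4 undirected paths between Bb and Pp; checking each against the conditioning set {Aa, Ff, Kk, Ss}:
Path 1: Bb ← Ss → Pp
  Ss is a fork here and Ss is conditioned on, so the path is blocked at Ss.
Path 2: Bb ← Ss → Rr → Tt ← Aa → Pp
  Ss is a fork here and Ss is conditioned on, so the path is blocked at Ss.
Path 3: Bb ← Ss → Rr → Kk → Pp
  Ss is a fork here and Ss is conditioned on, so the path is blocked at Ss.
Path 4: Bb ← Ss → Rr ← Ff ← Aa → Pp
  Ss is a fork here and Ss is conditioned on, so the path is blocked at Ss.
Every path is blocked, so Bb and Pp are d-separated given {Aa, Ff, Kk, Ss}.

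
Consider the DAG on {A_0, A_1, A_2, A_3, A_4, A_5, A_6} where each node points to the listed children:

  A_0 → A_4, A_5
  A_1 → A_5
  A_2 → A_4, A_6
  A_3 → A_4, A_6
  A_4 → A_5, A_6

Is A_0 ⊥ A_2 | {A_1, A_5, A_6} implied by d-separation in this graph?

No

Enumerating the 6 paths from A_0 to A_2 and testing each for blocking by {A_1, A_5, A_6}:
  1. A_0 → A_5 ← A_4 ← A_2 — A_5:collider[open]; A_4:chain[open] ⇒ active
  2. A_0 → A_5 ← A_4 → A_6 ← A_2 — A_5:collider[open]; A_4:fork[open]; A_6:collider[open] ⇒ active
  3. A_0 → A_5 ← A_4 ← A_3 → A_6 ← A_2 — A_5:collider[open]; A_4:chain[open]; A_3:fork[open]; A_6:collider[open] ⇒ active
  4. A_0 → A_4 ← A_2 — A_4:collider[open] ⇒ active
  5. A_0 → A_4 → A_6 ← A_2 — A_4:chain[open]; A_6:collider[open] ⇒ active
  6. A_0 → A_4 ← A_3 → A_6 ← A_2 — A_4:collider[open]; A_3:fork[open]; A_6:collider[open] ⇒ active
Since the path A_0 → A_5 ← A_4 ← A_2 is active, A_0 and A_2 are not d-separated given {A_1, A_5, A_6}.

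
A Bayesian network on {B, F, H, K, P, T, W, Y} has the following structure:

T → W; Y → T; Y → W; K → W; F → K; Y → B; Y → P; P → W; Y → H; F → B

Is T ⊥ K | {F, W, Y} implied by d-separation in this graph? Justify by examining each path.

6 paths connect T and K; each must be blocked for d-separation to hold:
Path 1: T → W ← P ← Y → B ← F → K
  Y is a fork here and Y is conditioned on, so the path is blocked at Y.
Path 2: T → W ← Y → B ← F → K
  Y is a fork here and Y is conditioned on, so the path is blocked at Y.
Path 3: T → W ← K
  W is a collider and W is conditioned on, which opens it — no node blocks this path, so it is active.
Path 4: T ← Y → B ← F → K
  Y is a fork here and Y is conditioned on, so the path is blocked at Y.
Path 5: T ← Y → W ← K
  Y is a fork here and Y is conditioned on, so the path is blocked at Y.
Path 6: T ← Y → P → W ← K
  Y is a fork here and Y is conditioned on, so the path is blocked at Y.
Because an active path exists, T and K are not d-separated.

No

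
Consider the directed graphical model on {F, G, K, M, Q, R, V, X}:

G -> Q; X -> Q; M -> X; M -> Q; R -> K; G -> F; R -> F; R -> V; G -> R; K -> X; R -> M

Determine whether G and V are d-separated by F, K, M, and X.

There are 6 undirected paths between G and V; checking each against the conditioning set {F, K, M, X}:
  1. G → F ← R → V — F:collider[open]; R:fork[open] ⇒ active
  2. G → Q ← X ← M ← R → V — Q:collider[blocks]; X:chain[blocks]; M:chain[blocks]; R:fork[open] ⇒ blocked
  3. G → Q ← X ← K ← R → V — Q:collider[blocks]; X:chain[blocks]; K:chain[blocks]; R:fork[open] ⇒ blocked
  4. G → Q ← M → X ← K ← R → V — Q:collider[blocks]; M:fork[blocks]; X:collider[open]; K:chain[blocks]; R:fork[open] ⇒ blocked
  5. G → Q ← M ← R → V — Q:collider[blocks]; M:chain[blocks]; R:fork[open] ⇒ blocked
  6. G → R → V — R:chain[open] ⇒ active
Since the path G → F ← R → V is active, G and V are not d-separated given {F, K, M, X}.

No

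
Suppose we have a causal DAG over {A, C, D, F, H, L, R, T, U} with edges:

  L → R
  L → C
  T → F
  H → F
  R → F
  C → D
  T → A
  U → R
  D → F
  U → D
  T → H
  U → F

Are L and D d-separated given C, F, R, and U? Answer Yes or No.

Yes — L and D are d-separated given {C, F, R, U}.

There are 5 undirected paths between L and D; checking each against the conditioning set {C, F, R, U}:
Path 1: L → R ← U → F ← D
  U is a fork here and U is conditioned on, so the path is blocked at U.
Path 2: L → R ← U → D
  U is a fork here and U is conditioned on, so the path is blocked at U.
Path 3: L → R → F ← U → D
  R is a chain here and R is conditioned on, so the path is blocked at R.
Path 4: L → R → F ← D
  R is a chain here and R is conditioned on, so the path is blocked at R.
Path 5: L → C → D
  C is a chain here and C is conditioned on, so the path is blocked at C.
Since every path is blocked, d-separation holds.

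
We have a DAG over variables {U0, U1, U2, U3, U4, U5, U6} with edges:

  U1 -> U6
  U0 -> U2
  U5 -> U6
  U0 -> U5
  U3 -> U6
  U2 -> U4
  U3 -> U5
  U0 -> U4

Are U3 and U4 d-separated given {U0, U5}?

Yes — U3 and U4 are d-separated given {U0, U5}.

4 paths connect U3 and U4; each must be blocked for d-separation to hold:
Path 1: U3 → U6 ← U5 ← U0 → U4
  U6 is a collider here and neither U6 nor any of its descendants is conditioned on, so the collider stays closed — the path is blocked at U6.
Path 2: U3 → U6 ← U5 ← U0 → U2 → U4
  U6 is a collider here and neither U6 nor any of its descendants is conditioned on, so the collider stays closed — the path is blocked at U6.
Path 3: U3 → U5 ← U0 → U4
  U0 is a fork here and U0 is conditioned on, so the path is blocked at U0.
Path 4: U3 → U5 ← U0 → U2 → U4
  U0 is a fork here and U0 is conditioned on, so the path is blocked at U0.
Every path is blocked, so U3 and U4 are d-separated given {U0, U5}.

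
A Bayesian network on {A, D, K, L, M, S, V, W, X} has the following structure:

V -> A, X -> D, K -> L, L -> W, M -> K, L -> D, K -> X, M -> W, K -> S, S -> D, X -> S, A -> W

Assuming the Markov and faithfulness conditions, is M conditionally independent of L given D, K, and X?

Yes — M and L are d-separated given {D, K, X}.

Enumerating the 6 paths from M to L and testing each for blocking by {D, K, X}:
Path 1: M → W ← L
  W is a collider here and neither W nor any of its descendants is conditioned on, so the collider stays closed — the path is blocked at W.
Path 2: M → K → S → D ← L
  K is a chain here and K is conditioned on, so the path is blocked at K.
Path 3: M → K → S ← X → D ← L
  K is a chain here and K is conditioned on, so the path is blocked at K.
Path 4: M → K → L
  K is a chain here and K is conditioned on, so the path is blocked at K.
Path 5: M → K → X → S → D ← L
  K is a chain here and K is conditioned on, so the path is blocked at K.
Path 6: M → K → X → D ← L
  K is a chain here and K is conditioned on, so the path is blocked at K.
Every path is blocked, so M and L are d-separated given {D, K, X}.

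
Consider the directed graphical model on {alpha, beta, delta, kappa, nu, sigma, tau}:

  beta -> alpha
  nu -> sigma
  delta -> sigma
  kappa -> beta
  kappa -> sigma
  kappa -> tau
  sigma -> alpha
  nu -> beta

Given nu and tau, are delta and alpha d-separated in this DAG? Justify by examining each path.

3 paths connect delta and alpha; each must be blocked for d-separation to hold:
Path 1: delta → sigma ← nu → beta → alpha
  sigma is a collider here and neither sigma nor any of its descendants is conditioned on, so the collider stays closed — the path is blocked at sigma.
Path 2: delta → sigma ← kappa → beta → alpha
  sigma is a collider here and neither sigma nor any of its descendants is conditioned on, so the collider stays closed — the path is blocked at sigma.
Path 3: delta → sigma → alpha
  sigma is a chain and sigma is not conditioned on — no node blocks this path, so it is active.
Since the path delta → sigma → alpha is active, delta and alpha are not d-separated given {nu, tau}.

No — delta and alpha are not d-separated given {nu, tau}.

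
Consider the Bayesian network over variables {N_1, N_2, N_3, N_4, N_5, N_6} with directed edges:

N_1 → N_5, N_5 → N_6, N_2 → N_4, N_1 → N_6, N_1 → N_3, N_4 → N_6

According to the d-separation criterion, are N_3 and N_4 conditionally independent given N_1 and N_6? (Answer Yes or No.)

Yes

Enumerating the 2 paths from N_3 to N_4 and testing each for blocking by {N_1, N_6}:
Path 1: N_3 ← N_1 → N_5 → N_6 ← N_4
  N_1 is a fork here and N_1 is conditioned on, so the path is blocked at N_1.
Path 2: N_3 ← N_1 → N_6 ← N_4
  N_1 is a fork here and N_1 is conditioned on, so the path is blocked at N_1.
Every path is blocked, so N_3 and N_4 are d-separated given {N_1, N_6}.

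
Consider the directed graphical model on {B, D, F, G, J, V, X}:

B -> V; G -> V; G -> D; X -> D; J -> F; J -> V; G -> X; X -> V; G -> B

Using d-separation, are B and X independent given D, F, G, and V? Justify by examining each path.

Enumerating the 6 paths from B to X and testing each for blocking by {D, F, G, V}:
Path 1: B ← G → D ← X
  G is a fork here and G is conditioned on, so the path is blocked at G.
Path 2: B ← G → X
  G is a fork here and G is conditioned on, so the path is blocked at G.
Path 3: B ← G → V ← X
  G is a fork here and G is conditioned on, so the path is blocked at G.
Path 4: B → V ← G → D ← X
  G is a fork here and G is conditioned on, so the path is blocked at G.
Path 5: B → V ← G → X
  G is a fork here and G is conditioned on, so the path is blocked at G.
Path 6: B → V ← X
  V is a collider and V is conditioned on, which opens it — no node blocks this path, so it is active.
At least one path is unblocked, so d-separation fails.

No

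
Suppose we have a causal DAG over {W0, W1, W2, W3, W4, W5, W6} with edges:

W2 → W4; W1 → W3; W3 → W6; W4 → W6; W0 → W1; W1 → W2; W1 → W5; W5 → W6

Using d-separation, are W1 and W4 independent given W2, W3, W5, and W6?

Yes — W1 and W4 are d-separated given {W2, W3, W5, W6}.

There are 3 undirected paths between W1 and W4; checking each against the conditioning set {W2, W3, W5, W6}:
Path 1: W1 → W3 → W6 ← W4
  W3 is a chain here and W3 is conditioned on, so the path is blocked at W3.
Path 2: W1 → W5 → W6 ← W4
  W5 is a chain here and W5 is conditioned on, so the path is blocked at W5.
Path 3: W1 → W2 → W4
  W2 is a chain here and W2 is conditioned on, so the path is blocked at W2.
All paths are blocked; W1 ⊥ W4 | {W2, W3, W5, W6} holds.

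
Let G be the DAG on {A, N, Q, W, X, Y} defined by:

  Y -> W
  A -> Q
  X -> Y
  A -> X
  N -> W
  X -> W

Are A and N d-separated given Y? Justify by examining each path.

Enumerating the 2 paths from A to N and testing each for blocking by {Y}:
Path 1: A → X → Y → W ← N
  Y is a chain here and Y is conditioned on, so the path is blocked at Y.
Path 2: A → X → W ← N
  W is a collider here and neither W nor any of its descendants is conditioned on, so the collider stays closed — the path is blocked at W.
Every path is blocked, so A and N are d-separated given {Y}.

Yes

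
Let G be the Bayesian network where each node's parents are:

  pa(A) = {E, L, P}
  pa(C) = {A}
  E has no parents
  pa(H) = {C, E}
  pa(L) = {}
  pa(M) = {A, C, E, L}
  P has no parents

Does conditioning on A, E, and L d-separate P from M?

Enumerating the 6 paths from P to M and testing each for blocking by {A, E, L}:
Path 1: P → A ← E → H ← C → M
  E is a fork here and E is conditioned on, so the path is blocked at E.
Path 2: P → A ← E → M
  E is a fork here and E is conditioned on, so the path is blocked at E.
Path 3: P → A ← L → M
  L is a fork here and L is conditioned on, so the path is blocked at L.
Path 4: P → A → M
  A is a chain here and A is conditioned on, so the path is blocked at A.
Path 5: P → A → C → H ← E → M
  A is a chain here and A is conditioned on, so the path is blocked at A.
Path 6: P → A → C → M
  A is a chain here and A is conditioned on, so the path is blocked at A.
All paths are blocked; P ⊥ M | {A, E, L} holds.

Yes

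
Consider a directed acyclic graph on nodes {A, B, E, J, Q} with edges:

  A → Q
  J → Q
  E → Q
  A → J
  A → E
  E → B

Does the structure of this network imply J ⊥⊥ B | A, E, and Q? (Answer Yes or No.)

Yes

Enumerating the 4 paths from J to B and testing each for blocking by {A, E, Q}:
Path 1: J ← A → E → B
  A is a fork here and A is conditioned on, so the path is blocked at A.
Path 2: J ← A → Q ← E → B
  A is a fork here and A is conditioned on, so the path is blocked at A.
Path 3: J → Q ← E → B
  E is a fork here and E is conditioned on, so the path is blocked at E.
Path 4: J → Q ← A → E → B
  A is a fork here and A is conditioned on, so the path is blocked at A.
All paths are blocked; J ⊥ B | {A, E, Q} holds.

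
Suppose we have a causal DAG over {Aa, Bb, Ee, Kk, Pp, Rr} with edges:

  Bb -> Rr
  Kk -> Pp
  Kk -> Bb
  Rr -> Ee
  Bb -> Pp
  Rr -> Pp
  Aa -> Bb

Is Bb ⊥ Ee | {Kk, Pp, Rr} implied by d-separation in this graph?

Yes — Bb and Ee are d-separated given {Kk, Pp, Rr}.

We examine all 3 paths between Bb and Ee:
Path 1: Bb → Pp ← Rr → Ee
  Rr is a fork here and Rr is conditioned on, so the path is blocked at Rr.
Path 2: Bb ← Kk → Pp ← Rr → Ee
  Kk is a fork here and Kk is conditioned on, so the path is blocked at Kk.
Path 3: Bb → Rr → Ee
  Rr is a chain here and Rr is conditioned on, so the path is blocked at Rr.
Since every path is blocked, d-separation holds.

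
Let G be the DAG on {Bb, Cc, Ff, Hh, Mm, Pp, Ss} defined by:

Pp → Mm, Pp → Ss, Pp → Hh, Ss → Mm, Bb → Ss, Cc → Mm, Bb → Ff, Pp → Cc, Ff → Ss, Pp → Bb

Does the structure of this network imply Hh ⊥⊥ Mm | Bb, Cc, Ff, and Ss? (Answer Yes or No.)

No — Hh and Mm are not d-separated given {Bb, Cc, Ff, Ss}.

Enumerating the 5 paths from Hh to Mm and testing each for blocking by {Bb, Cc, Ff, Ss}:
Path 1: Hh ← Pp → Ss → Mm
  Ss is a chain here and Ss is conditioned on, so the path is blocked at Ss.
Path 2: Hh ← Pp → Mm
  Pp is a fork and Pp is not conditioned on — no node blocks this path, so it is active.
Path 3: Hh ← Pp → Cc → Mm
  Cc is a chain here and Cc is conditioned on, so the path is blocked at Cc.
Path 4: Hh ← Pp → Bb → Ff → Ss → Mm
  Bb is a chain here and Bb is conditioned on, so the path is blocked at Bb.
Path 5: Hh ← Pp → Bb → Ss → Mm
  Bb is a chain here and Bb is conditioned on, so the path is blocked at Bb.
Because an active path exists, Hh and Mm are not d-separated.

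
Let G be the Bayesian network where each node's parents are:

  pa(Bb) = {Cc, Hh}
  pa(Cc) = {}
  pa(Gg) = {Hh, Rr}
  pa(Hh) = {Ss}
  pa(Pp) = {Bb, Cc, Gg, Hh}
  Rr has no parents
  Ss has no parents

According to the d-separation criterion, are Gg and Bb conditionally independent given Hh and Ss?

We examine all 6 paths between Gg and Bb:
Path 1: Gg → Pp ← Cc → Bb
  Pp is a collider here and neither Pp nor any of its descendants is conditioned on, so the collider stays closed — the path is blocked at Pp.
Path 2: Gg → Pp ← Bb
  Pp is a collider here and neither Pp nor any of its descendants is conditioned on, so the collider stays closed — the path is blocked at Pp.
Path 3: Gg → Pp ← Hh → Bb
  Pp is a collider here and neither Pp nor any of its descendants is conditioned on, so the collider stays closed — the path is blocked at Pp.
Path 4: Gg ← Hh → Bb
  Hh is a fork here and Hh is conditioned on, so the path is blocked at Hh.
Path 5: Gg ← Hh → Pp ← Cc → Bb
  Hh is a fork here and Hh is conditioned on, so the path is blocked at Hh.
Path 6: Gg ← Hh → Pp ← Bb
  Hh is a fork here and Hh is conditioned on, so the path is blocked at Hh.
Every path is blocked, so Gg and Bb are d-separated given {Hh, Ss}.

Yes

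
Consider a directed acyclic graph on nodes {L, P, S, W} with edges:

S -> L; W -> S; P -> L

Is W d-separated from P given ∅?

There is one path between W and P:
Path 1: W → S → L ← P
  L is a collider here and neither L nor any of its descendants is conditioned on, so the collider stays closed — the path is blocked at L.
Every path is blocked, so W and P are d-separated given ∅.

Yes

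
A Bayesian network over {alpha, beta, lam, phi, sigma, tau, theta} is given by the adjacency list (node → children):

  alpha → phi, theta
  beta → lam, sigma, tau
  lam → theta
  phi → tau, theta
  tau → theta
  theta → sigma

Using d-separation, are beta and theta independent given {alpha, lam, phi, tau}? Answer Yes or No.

Yes

5 paths connect beta and theta; each must be blocked for d-separation to hold:
Path 1: beta → sigma ← theta
  sigma is a collider here and neither sigma nor any of its descendants is conditioned on, so the collider stays closed — the path is blocked at sigma.
Path 2: beta → tau → theta
  tau is a chain here and tau is conditioned on, so the path is blocked at tau.
Path 3: beta → tau ← phi → theta
  phi is a fork here and phi is conditioned on, so the path is blocked at phi.
Path 4: beta → tau ← phi ← alpha → theta
  phi is a chain here and phi is conditioned on, so the path is blocked at phi.
Path 5: beta → lam → theta
  lam is a chain here and lam is conditioned on, so the path is blocked at lam.
Since every path is blocked, d-separation holds.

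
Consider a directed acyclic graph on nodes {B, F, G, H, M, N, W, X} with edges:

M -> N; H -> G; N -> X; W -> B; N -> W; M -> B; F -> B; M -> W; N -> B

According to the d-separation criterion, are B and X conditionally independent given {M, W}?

There are 5 undirected paths between B and X; checking each against the conditioning set {M, W}:
Path 1: B ← M → N → X
  M is a fork here and M is conditioned on, so the path is blocked at M.
Path 2: B ← M → W ← N → X
  M is a fork here and M is conditioned on, so the path is blocked at M.
Path 3: B ← N → X
  N is a fork and N is not conditioned on — no node blocks this path, so it is active.
Path 4: B ← W ← M → N → X
  W is a chain here and W is conditioned on, so the path is blocked at W.
Path 5: B ← W ← N → X
  W is a chain here and W is conditioned on, so the path is blocked at W.
Since the path B ← N → X is active, B and X are not d-separated given {M, W}.

No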